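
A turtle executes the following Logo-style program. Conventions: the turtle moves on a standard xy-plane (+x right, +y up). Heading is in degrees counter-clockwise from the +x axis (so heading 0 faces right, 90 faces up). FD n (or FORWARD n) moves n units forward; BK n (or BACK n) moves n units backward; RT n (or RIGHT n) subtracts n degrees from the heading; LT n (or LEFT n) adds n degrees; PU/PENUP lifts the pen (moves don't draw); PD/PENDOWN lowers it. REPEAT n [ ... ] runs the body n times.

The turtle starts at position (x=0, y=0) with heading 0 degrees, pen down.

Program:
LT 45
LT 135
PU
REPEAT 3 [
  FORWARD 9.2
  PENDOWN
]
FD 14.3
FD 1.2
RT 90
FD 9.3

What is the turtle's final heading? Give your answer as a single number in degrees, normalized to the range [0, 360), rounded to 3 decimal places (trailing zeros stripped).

Executing turtle program step by step:
Start: pos=(0,0), heading=0, pen down
LT 45: heading 0 -> 45
LT 135: heading 45 -> 180
PU: pen up
REPEAT 3 [
  -- iteration 1/3 --
  FD 9.2: (0,0) -> (-9.2,0) [heading=180, move]
  PD: pen down
  -- iteration 2/3 --
  FD 9.2: (-9.2,0) -> (-18.4,0) [heading=180, draw]
  PD: pen down
  -- iteration 3/3 --
  FD 9.2: (-18.4,0) -> (-27.6,0) [heading=180, draw]
  PD: pen down
]
FD 14.3: (-27.6,0) -> (-41.9,0) [heading=180, draw]
FD 1.2: (-41.9,0) -> (-43.1,0) [heading=180, draw]
RT 90: heading 180 -> 90
FD 9.3: (-43.1,0) -> (-43.1,9.3) [heading=90, draw]
Final: pos=(-43.1,9.3), heading=90, 5 segment(s) drawn

Answer: 90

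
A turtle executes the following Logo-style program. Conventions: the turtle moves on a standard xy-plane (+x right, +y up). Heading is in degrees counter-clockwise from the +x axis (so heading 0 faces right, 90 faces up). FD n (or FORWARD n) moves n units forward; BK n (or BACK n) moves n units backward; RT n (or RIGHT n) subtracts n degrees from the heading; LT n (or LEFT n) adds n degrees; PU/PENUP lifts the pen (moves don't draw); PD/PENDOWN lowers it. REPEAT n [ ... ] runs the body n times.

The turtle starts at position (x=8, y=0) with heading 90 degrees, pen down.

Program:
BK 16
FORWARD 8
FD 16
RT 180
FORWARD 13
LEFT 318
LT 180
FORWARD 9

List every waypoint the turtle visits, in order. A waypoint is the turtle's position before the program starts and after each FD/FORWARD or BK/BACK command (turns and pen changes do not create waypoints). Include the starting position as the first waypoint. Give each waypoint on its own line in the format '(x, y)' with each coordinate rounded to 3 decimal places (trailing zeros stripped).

Executing turtle program step by step:
Start: pos=(8,0), heading=90, pen down
BK 16: (8,0) -> (8,-16) [heading=90, draw]
FD 8: (8,-16) -> (8,-8) [heading=90, draw]
FD 16: (8,-8) -> (8,8) [heading=90, draw]
RT 180: heading 90 -> 270
FD 13: (8,8) -> (8,-5) [heading=270, draw]
LT 318: heading 270 -> 228
LT 180: heading 228 -> 48
FD 9: (8,-5) -> (14.022,1.688) [heading=48, draw]
Final: pos=(14.022,1.688), heading=48, 5 segment(s) drawn
Waypoints (6 total):
(8, 0)
(8, -16)
(8, -8)
(8, 8)
(8, -5)
(14.022, 1.688)

Answer: (8, 0)
(8, -16)
(8, -8)
(8, 8)
(8, -5)
(14.022, 1.688)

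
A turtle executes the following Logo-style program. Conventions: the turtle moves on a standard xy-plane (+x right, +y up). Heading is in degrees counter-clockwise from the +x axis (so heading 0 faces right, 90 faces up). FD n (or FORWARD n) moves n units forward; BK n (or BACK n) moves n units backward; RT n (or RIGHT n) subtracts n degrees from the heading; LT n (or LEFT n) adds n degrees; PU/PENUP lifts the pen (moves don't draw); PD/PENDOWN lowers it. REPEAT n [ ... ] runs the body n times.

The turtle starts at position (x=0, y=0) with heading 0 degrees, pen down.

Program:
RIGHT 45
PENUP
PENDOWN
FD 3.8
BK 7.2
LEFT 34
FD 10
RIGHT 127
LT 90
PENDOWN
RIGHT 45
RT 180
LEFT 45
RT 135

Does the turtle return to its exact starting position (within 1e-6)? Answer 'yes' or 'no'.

Answer: no

Derivation:
Executing turtle program step by step:
Start: pos=(0,0), heading=0, pen down
RT 45: heading 0 -> 315
PU: pen up
PD: pen down
FD 3.8: (0,0) -> (2.687,-2.687) [heading=315, draw]
BK 7.2: (2.687,-2.687) -> (-2.404,2.404) [heading=315, draw]
LT 34: heading 315 -> 349
FD 10: (-2.404,2.404) -> (7.412,0.496) [heading=349, draw]
RT 127: heading 349 -> 222
LT 90: heading 222 -> 312
PD: pen down
RT 45: heading 312 -> 267
RT 180: heading 267 -> 87
LT 45: heading 87 -> 132
RT 135: heading 132 -> 357
Final: pos=(7.412,0.496), heading=357, 3 segment(s) drawn

Start position: (0, 0)
Final position: (7.412, 0.496)
Distance = 7.429; >= 1e-6 -> NOT closed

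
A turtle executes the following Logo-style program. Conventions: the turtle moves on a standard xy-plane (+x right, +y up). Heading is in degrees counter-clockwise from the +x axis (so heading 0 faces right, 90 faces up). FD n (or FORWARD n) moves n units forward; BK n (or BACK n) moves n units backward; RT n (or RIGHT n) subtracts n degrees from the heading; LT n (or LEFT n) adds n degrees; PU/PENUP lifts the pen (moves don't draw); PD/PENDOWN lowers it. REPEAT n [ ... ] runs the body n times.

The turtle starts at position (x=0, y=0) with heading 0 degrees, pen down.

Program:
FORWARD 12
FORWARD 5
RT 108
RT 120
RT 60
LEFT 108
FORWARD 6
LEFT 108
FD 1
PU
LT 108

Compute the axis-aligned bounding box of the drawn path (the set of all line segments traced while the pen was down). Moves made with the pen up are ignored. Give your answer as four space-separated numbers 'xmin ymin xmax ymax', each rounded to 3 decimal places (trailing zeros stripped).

Executing turtle program step by step:
Start: pos=(0,0), heading=0, pen down
FD 12: (0,0) -> (12,0) [heading=0, draw]
FD 5: (12,0) -> (17,0) [heading=0, draw]
RT 108: heading 0 -> 252
RT 120: heading 252 -> 132
RT 60: heading 132 -> 72
LT 108: heading 72 -> 180
FD 6: (17,0) -> (11,0) [heading=180, draw]
LT 108: heading 180 -> 288
FD 1: (11,0) -> (11.309,-0.951) [heading=288, draw]
PU: pen up
LT 108: heading 288 -> 36
Final: pos=(11.309,-0.951), heading=36, 4 segment(s) drawn

Segment endpoints: x in {0, 11, 11.309, 12, 17}, y in {-0.951, 0, 0}
xmin=0, ymin=-0.951, xmax=17, ymax=0

Answer: 0 -0.951 17 0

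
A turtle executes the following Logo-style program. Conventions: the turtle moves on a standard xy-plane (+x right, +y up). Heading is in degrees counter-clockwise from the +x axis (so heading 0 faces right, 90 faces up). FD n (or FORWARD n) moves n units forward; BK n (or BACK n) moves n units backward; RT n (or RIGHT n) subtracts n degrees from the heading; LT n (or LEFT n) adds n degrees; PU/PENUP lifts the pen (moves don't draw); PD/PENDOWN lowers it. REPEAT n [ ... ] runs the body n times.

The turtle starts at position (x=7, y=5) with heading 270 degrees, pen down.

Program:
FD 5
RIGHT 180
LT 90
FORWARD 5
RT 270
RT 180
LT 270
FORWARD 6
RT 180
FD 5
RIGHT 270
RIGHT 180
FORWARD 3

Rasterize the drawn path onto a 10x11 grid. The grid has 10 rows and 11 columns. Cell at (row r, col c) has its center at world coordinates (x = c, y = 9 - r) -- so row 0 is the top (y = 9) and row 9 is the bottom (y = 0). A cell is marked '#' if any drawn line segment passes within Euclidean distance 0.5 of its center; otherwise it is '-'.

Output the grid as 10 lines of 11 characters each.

Answer: -----------
-----------
-----------
-----------
-------#---
-------#---
---#---#---
---#---#---
---#---#---
--#######--

Derivation:
Segment 0: (7,5) -> (7,0)
Segment 1: (7,0) -> (2,0)
Segment 2: (2,0) -> (8,0)
Segment 3: (8,0) -> (3,0)
Segment 4: (3,0) -> (3,3)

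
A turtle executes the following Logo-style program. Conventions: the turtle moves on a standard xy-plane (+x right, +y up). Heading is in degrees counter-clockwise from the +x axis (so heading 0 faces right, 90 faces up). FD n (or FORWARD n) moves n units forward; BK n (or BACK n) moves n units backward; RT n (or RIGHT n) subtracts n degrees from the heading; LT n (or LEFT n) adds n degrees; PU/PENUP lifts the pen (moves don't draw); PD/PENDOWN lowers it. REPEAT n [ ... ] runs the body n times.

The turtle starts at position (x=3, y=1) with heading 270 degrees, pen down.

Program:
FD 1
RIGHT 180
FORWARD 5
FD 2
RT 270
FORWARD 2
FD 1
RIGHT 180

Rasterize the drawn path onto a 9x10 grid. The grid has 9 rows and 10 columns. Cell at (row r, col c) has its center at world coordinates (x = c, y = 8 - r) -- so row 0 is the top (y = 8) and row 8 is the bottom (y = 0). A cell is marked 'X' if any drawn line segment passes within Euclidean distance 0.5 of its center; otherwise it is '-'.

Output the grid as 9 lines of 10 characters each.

Segment 0: (3,1) -> (3,0)
Segment 1: (3,0) -> (3,5)
Segment 2: (3,5) -> (3,7)
Segment 3: (3,7) -> (1,7)
Segment 4: (1,7) -> (0,7)

Answer: ----------
XXXX------
---X------
---X------
---X------
---X------
---X------
---X------
---X------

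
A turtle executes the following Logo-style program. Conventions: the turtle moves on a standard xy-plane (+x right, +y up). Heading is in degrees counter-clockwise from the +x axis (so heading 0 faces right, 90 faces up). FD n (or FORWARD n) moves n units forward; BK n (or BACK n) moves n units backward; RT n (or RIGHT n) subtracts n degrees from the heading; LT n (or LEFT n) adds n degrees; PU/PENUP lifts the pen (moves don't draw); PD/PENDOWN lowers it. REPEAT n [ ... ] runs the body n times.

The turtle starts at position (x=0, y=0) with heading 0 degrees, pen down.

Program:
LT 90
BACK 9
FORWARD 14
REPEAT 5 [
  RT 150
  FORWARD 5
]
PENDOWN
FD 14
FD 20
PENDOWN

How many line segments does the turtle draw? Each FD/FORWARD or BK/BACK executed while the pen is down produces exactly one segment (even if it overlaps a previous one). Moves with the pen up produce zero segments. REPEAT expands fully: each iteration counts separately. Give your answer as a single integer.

Executing turtle program step by step:
Start: pos=(0,0), heading=0, pen down
LT 90: heading 0 -> 90
BK 9: (0,0) -> (0,-9) [heading=90, draw]
FD 14: (0,-9) -> (0,5) [heading=90, draw]
REPEAT 5 [
  -- iteration 1/5 --
  RT 150: heading 90 -> 300
  FD 5: (0,5) -> (2.5,0.67) [heading=300, draw]
  -- iteration 2/5 --
  RT 150: heading 300 -> 150
  FD 5: (2.5,0.67) -> (-1.83,3.17) [heading=150, draw]
  -- iteration 3/5 --
  RT 150: heading 150 -> 0
  FD 5: (-1.83,3.17) -> (3.17,3.17) [heading=0, draw]
  -- iteration 4/5 --
  RT 150: heading 0 -> 210
  FD 5: (3.17,3.17) -> (-1.16,0.67) [heading=210, draw]
  -- iteration 5/5 --
  RT 150: heading 210 -> 60
  FD 5: (-1.16,0.67) -> (1.34,5) [heading=60, draw]
]
PD: pen down
FD 14: (1.34,5) -> (8.34,17.124) [heading=60, draw]
FD 20: (8.34,17.124) -> (18.34,34.445) [heading=60, draw]
PD: pen down
Final: pos=(18.34,34.445), heading=60, 9 segment(s) drawn
Segments drawn: 9

Answer: 9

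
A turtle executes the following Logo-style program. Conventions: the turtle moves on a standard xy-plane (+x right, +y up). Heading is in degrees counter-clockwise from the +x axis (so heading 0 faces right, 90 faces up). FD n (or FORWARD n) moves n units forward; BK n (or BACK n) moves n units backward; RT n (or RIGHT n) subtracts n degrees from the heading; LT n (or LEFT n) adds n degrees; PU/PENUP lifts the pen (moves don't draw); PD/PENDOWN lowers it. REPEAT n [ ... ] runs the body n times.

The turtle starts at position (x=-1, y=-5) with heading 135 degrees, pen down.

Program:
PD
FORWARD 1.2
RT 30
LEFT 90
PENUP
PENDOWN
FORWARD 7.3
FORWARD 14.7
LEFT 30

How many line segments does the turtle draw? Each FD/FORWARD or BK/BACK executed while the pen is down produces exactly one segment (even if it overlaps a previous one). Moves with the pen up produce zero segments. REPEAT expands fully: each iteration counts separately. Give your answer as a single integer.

Answer: 3

Derivation:
Executing turtle program step by step:
Start: pos=(-1,-5), heading=135, pen down
PD: pen down
FD 1.2: (-1,-5) -> (-1.849,-4.151) [heading=135, draw]
RT 30: heading 135 -> 105
LT 90: heading 105 -> 195
PU: pen up
PD: pen down
FD 7.3: (-1.849,-4.151) -> (-8.9,-6.041) [heading=195, draw]
FD 14.7: (-8.9,-6.041) -> (-23.099,-9.845) [heading=195, draw]
LT 30: heading 195 -> 225
Final: pos=(-23.099,-9.845), heading=225, 3 segment(s) drawn
Segments drawn: 3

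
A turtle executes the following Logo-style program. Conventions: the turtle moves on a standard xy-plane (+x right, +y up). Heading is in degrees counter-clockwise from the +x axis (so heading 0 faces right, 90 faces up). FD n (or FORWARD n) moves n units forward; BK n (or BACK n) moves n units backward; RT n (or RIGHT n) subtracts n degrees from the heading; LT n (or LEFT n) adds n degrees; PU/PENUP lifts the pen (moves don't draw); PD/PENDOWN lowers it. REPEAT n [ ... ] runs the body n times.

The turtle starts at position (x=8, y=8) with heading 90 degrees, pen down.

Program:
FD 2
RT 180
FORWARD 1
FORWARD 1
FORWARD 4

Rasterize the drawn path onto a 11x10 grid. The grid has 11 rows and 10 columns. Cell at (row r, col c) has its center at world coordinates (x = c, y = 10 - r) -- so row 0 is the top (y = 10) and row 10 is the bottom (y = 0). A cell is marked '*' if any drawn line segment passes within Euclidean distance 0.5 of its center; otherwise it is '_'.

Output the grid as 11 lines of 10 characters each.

Segment 0: (8,8) -> (8,10)
Segment 1: (8,10) -> (8,9)
Segment 2: (8,9) -> (8,8)
Segment 3: (8,8) -> (8,4)

Answer: ________*_
________*_
________*_
________*_
________*_
________*_
________*_
__________
__________
__________
__________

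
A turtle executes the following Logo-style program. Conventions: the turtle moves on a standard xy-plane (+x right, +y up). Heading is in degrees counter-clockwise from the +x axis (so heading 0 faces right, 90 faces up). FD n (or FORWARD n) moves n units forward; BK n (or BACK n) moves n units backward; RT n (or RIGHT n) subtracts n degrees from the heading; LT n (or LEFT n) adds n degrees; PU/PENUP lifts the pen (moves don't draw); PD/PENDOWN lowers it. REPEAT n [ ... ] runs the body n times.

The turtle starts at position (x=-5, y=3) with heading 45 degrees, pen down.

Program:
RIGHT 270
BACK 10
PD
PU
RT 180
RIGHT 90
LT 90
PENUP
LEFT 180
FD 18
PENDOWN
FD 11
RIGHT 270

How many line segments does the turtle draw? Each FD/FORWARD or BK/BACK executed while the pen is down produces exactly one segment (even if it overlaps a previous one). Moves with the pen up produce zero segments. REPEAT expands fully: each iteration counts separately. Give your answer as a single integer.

Answer: 2

Derivation:
Executing turtle program step by step:
Start: pos=(-5,3), heading=45, pen down
RT 270: heading 45 -> 135
BK 10: (-5,3) -> (2.071,-4.071) [heading=135, draw]
PD: pen down
PU: pen up
RT 180: heading 135 -> 315
RT 90: heading 315 -> 225
LT 90: heading 225 -> 315
PU: pen up
LT 180: heading 315 -> 135
FD 18: (2.071,-4.071) -> (-10.657,8.657) [heading=135, move]
PD: pen down
FD 11: (-10.657,8.657) -> (-18.435,16.435) [heading=135, draw]
RT 270: heading 135 -> 225
Final: pos=(-18.435,16.435), heading=225, 2 segment(s) drawn
Segments drawn: 2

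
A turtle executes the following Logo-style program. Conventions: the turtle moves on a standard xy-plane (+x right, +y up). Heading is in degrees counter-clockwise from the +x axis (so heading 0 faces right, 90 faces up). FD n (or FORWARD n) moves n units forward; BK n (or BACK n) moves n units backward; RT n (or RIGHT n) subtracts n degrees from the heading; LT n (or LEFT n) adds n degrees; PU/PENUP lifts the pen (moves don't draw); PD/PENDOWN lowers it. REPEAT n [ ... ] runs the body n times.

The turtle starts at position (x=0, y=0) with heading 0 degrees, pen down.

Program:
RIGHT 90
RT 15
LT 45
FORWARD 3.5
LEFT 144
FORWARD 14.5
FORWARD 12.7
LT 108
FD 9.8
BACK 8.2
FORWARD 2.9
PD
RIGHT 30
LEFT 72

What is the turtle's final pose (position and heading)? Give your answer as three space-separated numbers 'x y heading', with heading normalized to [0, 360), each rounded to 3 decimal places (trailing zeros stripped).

Executing turtle program step by step:
Start: pos=(0,0), heading=0, pen down
RT 90: heading 0 -> 270
RT 15: heading 270 -> 255
LT 45: heading 255 -> 300
FD 3.5: (0,0) -> (1.75,-3.031) [heading=300, draw]
LT 144: heading 300 -> 84
FD 14.5: (1.75,-3.031) -> (3.266,11.389) [heading=84, draw]
FD 12.7: (3.266,11.389) -> (4.593,24.02) [heading=84, draw]
LT 108: heading 84 -> 192
FD 9.8: (4.593,24.02) -> (-4.993,21.982) [heading=192, draw]
BK 8.2: (-4.993,21.982) -> (3.028,23.687) [heading=192, draw]
FD 2.9: (3.028,23.687) -> (0.192,23.084) [heading=192, draw]
PD: pen down
RT 30: heading 192 -> 162
LT 72: heading 162 -> 234
Final: pos=(0.192,23.084), heading=234, 6 segment(s) drawn

Answer: 0.192 23.084 234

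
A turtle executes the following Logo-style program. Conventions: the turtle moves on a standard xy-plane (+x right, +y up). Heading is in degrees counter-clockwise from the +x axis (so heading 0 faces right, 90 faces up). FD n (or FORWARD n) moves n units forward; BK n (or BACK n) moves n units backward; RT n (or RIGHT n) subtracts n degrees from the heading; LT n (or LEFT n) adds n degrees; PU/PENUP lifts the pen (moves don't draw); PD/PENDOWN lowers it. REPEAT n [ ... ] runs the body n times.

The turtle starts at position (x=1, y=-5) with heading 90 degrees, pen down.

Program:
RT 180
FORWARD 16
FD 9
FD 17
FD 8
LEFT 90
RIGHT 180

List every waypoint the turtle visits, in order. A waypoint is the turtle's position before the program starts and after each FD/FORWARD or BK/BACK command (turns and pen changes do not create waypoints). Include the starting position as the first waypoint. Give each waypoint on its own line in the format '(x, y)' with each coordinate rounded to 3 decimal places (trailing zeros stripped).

Executing turtle program step by step:
Start: pos=(1,-5), heading=90, pen down
RT 180: heading 90 -> 270
FD 16: (1,-5) -> (1,-21) [heading=270, draw]
FD 9: (1,-21) -> (1,-30) [heading=270, draw]
FD 17: (1,-30) -> (1,-47) [heading=270, draw]
FD 8: (1,-47) -> (1,-55) [heading=270, draw]
LT 90: heading 270 -> 0
RT 180: heading 0 -> 180
Final: pos=(1,-55), heading=180, 4 segment(s) drawn
Waypoints (5 total):
(1, -5)
(1, -21)
(1, -30)
(1, -47)
(1, -55)

Answer: (1, -5)
(1, -21)
(1, -30)
(1, -47)
(1, -55)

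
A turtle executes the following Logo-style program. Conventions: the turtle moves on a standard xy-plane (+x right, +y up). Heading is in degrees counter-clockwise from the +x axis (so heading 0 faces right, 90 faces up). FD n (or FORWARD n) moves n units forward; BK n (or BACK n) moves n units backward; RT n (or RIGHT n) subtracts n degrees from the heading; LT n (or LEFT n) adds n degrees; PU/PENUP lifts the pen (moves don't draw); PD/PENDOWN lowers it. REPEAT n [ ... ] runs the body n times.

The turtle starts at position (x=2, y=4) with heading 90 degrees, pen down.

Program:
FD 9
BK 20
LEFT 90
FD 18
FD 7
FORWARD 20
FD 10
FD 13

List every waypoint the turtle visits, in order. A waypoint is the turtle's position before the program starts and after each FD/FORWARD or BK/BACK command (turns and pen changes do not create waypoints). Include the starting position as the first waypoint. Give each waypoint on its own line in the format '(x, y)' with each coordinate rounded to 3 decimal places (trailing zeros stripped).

Executing turtle program step by step:
Start: pos=(2,4), heading=90, pen down
FD 9: (2,4) -> (2,13) [heading=90, draw]
BK 20: (2,13) -> (2,-7) [heading=90, draw]
LT 90: heading 90 -> 180
FD 18: (2,-7) -> (-16,-7) [heading=180, draw]
FD 7: (-16,-7) -> (-23,-7) [heading=180, draw]
FD 20: (-23,-7) -> (-43,-7) [heading=180, draw]
FD 10: (-43,-7) -> (-53,-7) [heading=180, draw]
FD 13: (-53,-7) -> (-66,-7) [heading=180, draw]
Final: pos=(-66,-7), heading=180, 7 segment(s) drawn
Waypoints (8 total):
(2, 4)
(2, 13)
(2, -7)
(-16, -7)
(-23, -7)
(-43, -7)
(-53, -7)
(-66, -7)

Answer: (2, 4)
(2, 13)
(2, -7)
(-16, -7)
(-23, -7)
(-43, -7)
(-53, -7)
(-66, -7)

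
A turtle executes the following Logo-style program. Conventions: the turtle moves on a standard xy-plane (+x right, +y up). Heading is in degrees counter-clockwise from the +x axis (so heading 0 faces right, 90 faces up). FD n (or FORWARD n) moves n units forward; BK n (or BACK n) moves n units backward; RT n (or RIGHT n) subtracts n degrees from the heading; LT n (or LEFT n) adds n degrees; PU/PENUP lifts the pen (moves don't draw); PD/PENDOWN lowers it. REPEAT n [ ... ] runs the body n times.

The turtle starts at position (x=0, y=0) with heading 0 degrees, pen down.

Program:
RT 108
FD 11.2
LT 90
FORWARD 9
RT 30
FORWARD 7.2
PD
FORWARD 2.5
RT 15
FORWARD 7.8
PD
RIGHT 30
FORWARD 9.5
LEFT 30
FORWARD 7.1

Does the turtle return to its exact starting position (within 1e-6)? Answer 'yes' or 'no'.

Executing turtle program step by step:
Start: pos=(0,0), heading=0, pen down
RT 108: heading 0 -> 252
FD 11.2: (0,0) -> (-3.461,-10.652) [heading=252, draw]
LT 90: heading 252 -> 342
FD 9: (-3.461,-10.652) -> (5.099,-13.433) [heading=342, draw]
RT 30: heading 342 -> 312
FD 7.2: (5.099,-13.433) -> (9.916,-18.784) [heading=312, draw]
PD: pen down
FD 2.5: (9.916,-18.784) -> (11.589,-20.641) [heading=312, draw]
RT 15: heading 312 -> 297
FD 7.8: (11.589,-20.641) -> (15.13,-27.591) [heading=297, draw]
PD: pen down
RT 30: heading 297 -> 267
FD 9.5: (15.13,-27.591) -> (14.633,-37.078) [heading=267, draw]
LT 30: heading 267 -> 297
FD 7.1: (14.633,-37.078) -> (17.856,-43.404) [heading=297, draw]
Final: pos=(17.856,-43.404), heading=297, 7 segment(s) drawn

Start position: (0, 0)
Final position: (17.856, -43.404)
Distance = 46.934; >= 1e-6 -> NOT closed

Answer: no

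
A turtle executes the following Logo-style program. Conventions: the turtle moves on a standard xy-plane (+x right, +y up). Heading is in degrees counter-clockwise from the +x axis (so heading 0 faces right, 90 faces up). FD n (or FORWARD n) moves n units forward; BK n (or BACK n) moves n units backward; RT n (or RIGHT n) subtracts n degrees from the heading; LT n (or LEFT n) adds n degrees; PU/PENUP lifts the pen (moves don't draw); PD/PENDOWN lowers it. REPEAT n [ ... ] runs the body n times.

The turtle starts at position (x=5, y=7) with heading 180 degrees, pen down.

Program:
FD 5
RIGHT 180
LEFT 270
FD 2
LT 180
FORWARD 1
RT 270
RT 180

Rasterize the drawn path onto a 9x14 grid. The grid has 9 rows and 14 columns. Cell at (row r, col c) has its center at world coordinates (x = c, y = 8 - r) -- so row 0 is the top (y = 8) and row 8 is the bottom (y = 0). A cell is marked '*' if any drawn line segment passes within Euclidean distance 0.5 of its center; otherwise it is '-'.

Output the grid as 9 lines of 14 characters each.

Answer: --------------
******--------
*-------------
*-------------
--------------
--------------
--------------
--------------
--------------

Derivation:
Segment 0: (5,7) -> (0,7)
Segment 1: (0,7) -> (-0,5)
Segment 2: (-0,5) -> (-0,6)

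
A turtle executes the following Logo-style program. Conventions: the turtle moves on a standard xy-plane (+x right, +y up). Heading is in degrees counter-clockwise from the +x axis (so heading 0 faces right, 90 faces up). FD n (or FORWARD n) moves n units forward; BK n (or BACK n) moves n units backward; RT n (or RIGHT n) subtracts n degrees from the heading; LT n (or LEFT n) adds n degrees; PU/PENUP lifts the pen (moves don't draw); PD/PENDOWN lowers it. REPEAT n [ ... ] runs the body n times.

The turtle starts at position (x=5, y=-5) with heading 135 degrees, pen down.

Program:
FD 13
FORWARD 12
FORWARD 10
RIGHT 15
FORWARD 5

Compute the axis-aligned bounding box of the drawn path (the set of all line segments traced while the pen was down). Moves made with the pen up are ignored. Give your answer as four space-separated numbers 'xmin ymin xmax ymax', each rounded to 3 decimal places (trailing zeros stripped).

Answer: -22.249 -5 5 24.079

Derivation:
Executing turtle program step by step:
Start: pos=(5,-5), heading=135, pen down
FD 13: (5,-5) -> (-4.192,4.192) [heading=135, draw]
FD 12: (-4.192,4.192) -> (-12.678,12.678) [heading=135, draw]
FD 10: (-12.678,12.678) -> (-19.749,19.749) [heading=135, draw]
RT 15: heading 135 -> 120
FD 5: (-19.749,19.749) -> (-22.249,24.079) [heading=120, draw]
Final: pos=(-22.249,24.079), heading=120, 4 segment(s) drawn

Segment endpoints: x in {-22.249, -19.749, -12.678, -4.192, 5}, y in {-5, 4.192, 12.678, 19.749, 24.079}
xmin=-22.249, ymin=-5, xmax=5, ymax=24.079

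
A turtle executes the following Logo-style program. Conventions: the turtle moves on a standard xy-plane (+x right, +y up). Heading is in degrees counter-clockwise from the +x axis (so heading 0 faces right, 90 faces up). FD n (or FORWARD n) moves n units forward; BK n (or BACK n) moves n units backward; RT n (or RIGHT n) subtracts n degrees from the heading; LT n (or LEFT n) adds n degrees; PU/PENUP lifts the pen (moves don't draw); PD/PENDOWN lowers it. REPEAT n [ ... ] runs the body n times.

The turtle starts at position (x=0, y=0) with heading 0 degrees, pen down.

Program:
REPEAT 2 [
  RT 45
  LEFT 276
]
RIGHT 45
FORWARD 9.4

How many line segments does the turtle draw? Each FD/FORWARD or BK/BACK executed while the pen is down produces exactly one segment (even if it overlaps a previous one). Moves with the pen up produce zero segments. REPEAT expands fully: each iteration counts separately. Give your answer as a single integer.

Executing turtle program step by step:
Start: pos=(0,0), heading=0, pen down
REPEAT 2 [
  -- iteration 1/2 --
  RT 45: heading 0 -> 315
  LT 276: heading 315 -> 231
  -- iteration 2/2 --
  RT 45: heading 231 -> 186
  LT 276: heading 186 -> 102
]
RT 45: heading 102 -> 57
FD 9.4: (0,0) -> (5.12,7.884) [heading=57, draw]
Final: pos=(5.12,7.884), heading=57, 1 segment(s) drawn
Segments drawn: 1

Answer: 1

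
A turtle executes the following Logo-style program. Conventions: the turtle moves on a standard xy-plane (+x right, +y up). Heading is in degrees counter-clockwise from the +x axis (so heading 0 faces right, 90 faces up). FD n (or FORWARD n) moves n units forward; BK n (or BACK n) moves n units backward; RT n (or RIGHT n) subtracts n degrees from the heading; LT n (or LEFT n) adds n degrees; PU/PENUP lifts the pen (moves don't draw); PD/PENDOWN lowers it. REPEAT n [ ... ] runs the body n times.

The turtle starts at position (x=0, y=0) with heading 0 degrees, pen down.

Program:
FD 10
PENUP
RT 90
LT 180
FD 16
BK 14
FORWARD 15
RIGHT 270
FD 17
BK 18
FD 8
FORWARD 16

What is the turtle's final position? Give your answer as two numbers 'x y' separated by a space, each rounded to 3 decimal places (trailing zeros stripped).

Executing turtle program step by step:
Start: pos=(0,0), heading=0, pen down
FD 10: (0,0) -> (10,0) [heading=0, draw]
PU: pen up
RT 90: heading 0 -> 270
LT 180: heading 270 -> 90
FD 16: (10,0) -> (10,16) [heading=90, move]
BK 14: (10,16) -> (10,2) [heading=90, move]
FD 15: (10,2) -> (10,17) [heading=90, move]
RT 270: heading 90 -> 180
FD 17: (10,17) -> (-7,17) [heading=180, move]
BK 18: (-7,17) -> (11,17) [heading=180, move]
FD 8: (11,17) -> (3,17) [heading=180, move]
FD 16: (3,17) -> (-13,17) [heading=180, move]
Final: pos=(-13,17), heading=180, 1 segment(s) drawn

Answer: -13 17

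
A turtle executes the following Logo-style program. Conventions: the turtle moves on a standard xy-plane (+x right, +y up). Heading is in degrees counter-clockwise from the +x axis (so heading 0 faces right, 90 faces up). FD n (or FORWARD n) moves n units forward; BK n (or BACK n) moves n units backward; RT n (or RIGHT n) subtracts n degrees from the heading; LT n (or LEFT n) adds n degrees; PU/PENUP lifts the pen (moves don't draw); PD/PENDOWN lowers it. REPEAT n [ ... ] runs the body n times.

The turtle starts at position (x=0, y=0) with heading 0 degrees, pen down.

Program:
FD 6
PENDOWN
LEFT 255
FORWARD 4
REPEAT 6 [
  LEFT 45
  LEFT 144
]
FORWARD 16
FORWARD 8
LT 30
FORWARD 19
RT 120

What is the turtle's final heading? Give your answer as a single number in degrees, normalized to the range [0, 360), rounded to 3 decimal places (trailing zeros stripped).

Executing turtle program step by step:
Start: pos=(0,0), heading=0, pen down
FD 6: (0,0) -> (6,0) [heading=0, draw]
PD: pen down
LT 255: heading 0 -> 255
FD 4: (6,0) -> (4.965,-3.864) [heading=255, draw]
REPEAT 6 [
  -- iteration 1/6 --
  LT 45: heading 255 -> 300
  LT 144: heading 300 -> 84
  -- iteration 2/6 --
  LT 45: heading 84 -> 129
  LT 144: heading 129 -> 273
  -- iteration 3/6 --
  LT 45: heading 273 -> 318
  LT 144: heading 318 -> 102
  -- iteration 4/6 --
  LT 45: heading 102 -> 147
  LT 144: heading 147 -> 291
  -- iteration 5/6 --
  LT 45: heading 291 -> 336
  LT 144: heading 336 -> 120
  -- iteration 6/6 --
  LT 45: heading 120 -> 165
  LT 144: heading 165 -> 309
]
FD 16: (4.965,-3.864) -> (15.034,-16.298) [heading=309, draw]
FD 8: (15.034,-16.298) -> (20.068,-22.515) [heading=309, draw]
LT 30: heading 309 -> 339
FD 19: (20.068,-22.515) -> (37.806,-29.324) [heading=339, draw]
RT 120: heading 339 -> 219
Final: pos=(37.806,-29.324), heading=219, 5 segment(s) drawn

Answer: 219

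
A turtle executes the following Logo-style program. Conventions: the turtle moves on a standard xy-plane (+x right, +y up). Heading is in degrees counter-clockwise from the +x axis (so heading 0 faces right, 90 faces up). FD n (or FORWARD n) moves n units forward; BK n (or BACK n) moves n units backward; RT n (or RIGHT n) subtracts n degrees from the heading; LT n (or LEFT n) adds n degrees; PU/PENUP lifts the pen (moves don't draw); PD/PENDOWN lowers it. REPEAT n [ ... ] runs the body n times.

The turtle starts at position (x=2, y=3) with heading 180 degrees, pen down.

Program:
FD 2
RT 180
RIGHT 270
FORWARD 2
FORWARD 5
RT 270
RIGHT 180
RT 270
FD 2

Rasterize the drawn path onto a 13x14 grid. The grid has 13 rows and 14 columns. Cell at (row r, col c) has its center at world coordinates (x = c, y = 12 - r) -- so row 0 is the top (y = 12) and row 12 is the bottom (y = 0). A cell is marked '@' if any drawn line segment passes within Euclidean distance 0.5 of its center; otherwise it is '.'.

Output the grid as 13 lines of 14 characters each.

Answer: @.............
@.............
@.............
@.............
@.............
@.............
@.............
@.............
@.............
@@@...........
..............
..............
..............

Derivation:
Segment 0: (2,3) -> (0,3)
Segment 1: (0,3) -> (-0,5)
Segment 2: (-0,5) -> (-0,10)
Segment 3: (-0,10) -> (0,12)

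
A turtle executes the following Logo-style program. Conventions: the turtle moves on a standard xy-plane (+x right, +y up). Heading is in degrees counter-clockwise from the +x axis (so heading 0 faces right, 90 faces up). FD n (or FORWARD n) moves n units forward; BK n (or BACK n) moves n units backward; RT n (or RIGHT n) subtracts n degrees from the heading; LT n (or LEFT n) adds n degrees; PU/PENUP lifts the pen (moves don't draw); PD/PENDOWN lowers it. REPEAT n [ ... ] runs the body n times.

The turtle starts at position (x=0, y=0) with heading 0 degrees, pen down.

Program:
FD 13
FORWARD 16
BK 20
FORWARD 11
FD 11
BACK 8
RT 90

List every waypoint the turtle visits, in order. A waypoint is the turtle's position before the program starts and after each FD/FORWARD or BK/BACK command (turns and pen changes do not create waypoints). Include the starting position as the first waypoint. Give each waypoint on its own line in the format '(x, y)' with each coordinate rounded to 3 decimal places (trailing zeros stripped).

Answer: (0, 0)
(13, 0)
(29, 0)
(9, 0)
(20, 0)
(31, 0)
(23, 0)

Derivation:
Executing turtle program step by step:
Start: pos=(0,0), heading=0, pen down
FD 13: (0,0) -> (13,0) [heading=0, draw]
FD 16: (13,0) -> (29,0) [heading=0, draw]
BK 20: (29,0) -> (9,0) [heading=0, draw]
FD 11: (9,0) -> (20,0) [heading=0, draw]
FD 11: (20,0) -> (31,0) [heading=0, draw]
BK 8: (31,0) -> (23,0) [heading=0, draw]
RT 90: heading 0 -> 270
Final: pos=(23,0), heading=270, 6 segment(s) drawn
Waypoints (7 total):
(0, 0)
(13, 0)
(29, 0)
(9, 0)
(20, 0)
(31, 0)
(23, 0)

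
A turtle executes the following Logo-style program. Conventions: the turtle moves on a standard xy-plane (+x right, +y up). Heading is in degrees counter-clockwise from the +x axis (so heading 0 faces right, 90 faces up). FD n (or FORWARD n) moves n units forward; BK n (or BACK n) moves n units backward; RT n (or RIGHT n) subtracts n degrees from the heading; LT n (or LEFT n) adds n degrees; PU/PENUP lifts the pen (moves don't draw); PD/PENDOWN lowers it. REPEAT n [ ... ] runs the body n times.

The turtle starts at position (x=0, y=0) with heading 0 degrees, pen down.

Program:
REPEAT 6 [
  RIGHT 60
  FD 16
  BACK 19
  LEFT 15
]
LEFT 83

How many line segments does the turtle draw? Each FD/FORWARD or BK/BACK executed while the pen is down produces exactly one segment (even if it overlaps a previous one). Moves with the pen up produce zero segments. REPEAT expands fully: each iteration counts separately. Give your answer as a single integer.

Answer: 12

Derivation:
Executing turtle program step by step:
Start: pos=(0,0), heading=0, pen down
REPEAT 6 [
  -- iteration 1/6 --
  RT 60: heading 0 -> 300
  FD 16: (0,0) -> (8,-13.856) [heading=300, draw]
  BK 19: (8,-13.856) -> (-1.5,2.598) [heading=300, draw]
  LT 15: heading 300 -> 315
  -- iteration 2/6 --
  RT 60: heading 315 -> 255
  FD 16: (-1.5,2.598) -> (-5.641,-12.857) [heading=255, draw]
  BK 19: (-5.641,-12.857) -> (-0.724,5.496) [heading=255, draw]
  LT 15: heading 255 -> 270
  -- iteration 3/6 --
  RT 60: heading 270 -> 210
  FD 16: (-0.724,5.496) -> (-14.58,-2.504) [heading=210, draw]
  BK 19: (-14.58,-2.504) -> (1.875,6.996) [heading=210, draw]
  LT 15: heading 210 -> 225
  -- iteration 4/6 --
  RT 60: heading 225 -> 165
  FD 16: (1.875,6.996) -> (-13.58,11.137) [heading=165, draw]
  BK 19: (-13.58,11.137) -> (4.772,6.219) [heading=165, draw]
  LT 15: heading 165 -> 180
  -- iteration 5/6 --
  RT 60: heading 180 -> 120
  FD 16: (4.772,6.219) -> (-3.228,20.076) [heading=120, draw]
  BK 19: (-3.228,20.076) -> (6.272,3.621) [heading=120, draw]
  LT 15: heading 120 -> 135
  -- iteration 6/6 --
  RT 60: heading 135 -> 75
  FD 16: (6.272,3.621) -> (10.413,19.076) [heading=75, draw]
  BK 19: (10.413,19.076) -> (5.496,0.724) [heading=75, draw]
  LT 15: heading 75 -> 90
]
LT 83: heading 90 -> 173
Final: pos=(5.496,0.724), heading=173, 12 segment(s) drawn
Segments drawn: 12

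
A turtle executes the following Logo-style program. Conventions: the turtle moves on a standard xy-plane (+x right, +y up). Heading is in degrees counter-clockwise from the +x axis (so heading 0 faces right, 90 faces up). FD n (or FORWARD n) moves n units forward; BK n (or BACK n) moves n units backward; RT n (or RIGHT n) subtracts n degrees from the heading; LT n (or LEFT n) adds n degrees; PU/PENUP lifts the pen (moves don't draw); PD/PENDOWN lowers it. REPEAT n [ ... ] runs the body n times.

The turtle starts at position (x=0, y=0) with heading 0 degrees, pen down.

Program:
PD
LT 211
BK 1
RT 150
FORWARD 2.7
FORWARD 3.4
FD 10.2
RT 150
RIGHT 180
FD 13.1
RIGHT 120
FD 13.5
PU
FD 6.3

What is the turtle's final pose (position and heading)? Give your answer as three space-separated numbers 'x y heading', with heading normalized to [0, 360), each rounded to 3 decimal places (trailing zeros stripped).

Executing turtle program step by step:
Start: pos=(0,0), heading=0, pen down
PD: pen down
LT 211: heading 0 -> 211
BK 1: (0,0) -> (0.857,0.515) [heading=211, draw]
RT 150: heading 211 -> 61
FD 2.7: (0.857,0.515) -> (2.166,2.877) [heading=61, draw]
FD 3.4: (2.166,2.877) -> (3.815,5.85) [heading=61, draw]
FD 10.2: (3.815,5.85) -> (8.76,14.771) [heading=61, draw]
RT 150: heading 61 -> 271
RT 180: heading 271 -> 91
FD 13.1: (8.76,14.771) -> (8.531,27.869) [heading=91, draw]
RT 120: heading 91 -> 331
FD 13.5: (8.531,27.869) -> (20.338,21.324) [heading=331, draw]
PU: pen up
FD 6.3: (20.338,21.324) -> (25.848,18.27) [heading=331, move]
Final: pos=(25.848,18.27), heading=331, 6 segment(s) drawn

Answer: 25.848 18.27 331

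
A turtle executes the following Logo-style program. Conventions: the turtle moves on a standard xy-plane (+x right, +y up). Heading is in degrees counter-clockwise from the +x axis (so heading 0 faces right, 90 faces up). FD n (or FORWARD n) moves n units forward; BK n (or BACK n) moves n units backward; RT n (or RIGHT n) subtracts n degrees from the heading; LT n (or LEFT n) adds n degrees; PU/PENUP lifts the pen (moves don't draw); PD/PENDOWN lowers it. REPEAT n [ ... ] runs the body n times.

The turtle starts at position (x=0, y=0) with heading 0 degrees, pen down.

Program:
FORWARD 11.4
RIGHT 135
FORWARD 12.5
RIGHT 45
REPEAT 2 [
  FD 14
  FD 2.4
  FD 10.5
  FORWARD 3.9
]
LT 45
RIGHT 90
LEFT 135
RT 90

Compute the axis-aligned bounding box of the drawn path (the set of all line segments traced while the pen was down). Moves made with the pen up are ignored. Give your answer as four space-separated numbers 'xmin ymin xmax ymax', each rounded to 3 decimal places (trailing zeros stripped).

Executing turtle program step by step:
Start: pos=(0,0), heading=0, pen down
FD 11.4: (0,0) -> (11.4,0) [heading=0, draw]
RT 135: heading 0 -> 225
FD 12.5: (11.4,0) -> (2.561,-8.839) [heading=225, draw]
RT 45: heading 225 -> 180
REPEAT 2 [
  -- iteration 1/2 --
  FD 14: (2.561,-8.839) -> (-11.439,-8.839) [heading=180, draw]
  FD 2.4: (-11.439,-8.839) -> (-13.839,-8.839) [heading=180, draw]
  FD 10.5: (-13.839,-8.839) -> (-24.339,-8.839) [heading=180, draw]
  FD 3.9: (-24.339,-8.839) -> (-28.239,-8.839) [heading=180, draw]
  -- iteration 2/2 --
  FD 14: (-28.239,-8.839) -> (-42.239,-8.839) [heading=180, draw]
  FD 2.4: (-42.239,-8.839) -> (-44.639,-8.839) [heading=180, draw]
  FD 10.5: (-44.639,-8.839) -> (-55.139,-8.839) [heading=180, draw]
  FD 3.9: (-55.139,-8.839) -> (-59.039,-8.839) [heading=180, draw]
]
LT 45: heading 180 -> 225
RT 90: heading 225 -> 135
LT 135: heading 135 -> 270
RT 90: heading 270 -> 180
Final: pos=(-59.039,-8.839), heading=180, 10 segment(s) drawn

Segment endpoints: x in {-59.039, -55.139, -44.639, -42.239, -28.239, -24.339, -13.839, -11.439, 0, 2.561, 11.4}, y in {-8.839, -8.839, -8.839, -8.839, -8.839, 0}
xmin=-59.039, ymin=-8.839, xmax=11.4, ymax=0

Answer: -59.039 -8.839 11.4 0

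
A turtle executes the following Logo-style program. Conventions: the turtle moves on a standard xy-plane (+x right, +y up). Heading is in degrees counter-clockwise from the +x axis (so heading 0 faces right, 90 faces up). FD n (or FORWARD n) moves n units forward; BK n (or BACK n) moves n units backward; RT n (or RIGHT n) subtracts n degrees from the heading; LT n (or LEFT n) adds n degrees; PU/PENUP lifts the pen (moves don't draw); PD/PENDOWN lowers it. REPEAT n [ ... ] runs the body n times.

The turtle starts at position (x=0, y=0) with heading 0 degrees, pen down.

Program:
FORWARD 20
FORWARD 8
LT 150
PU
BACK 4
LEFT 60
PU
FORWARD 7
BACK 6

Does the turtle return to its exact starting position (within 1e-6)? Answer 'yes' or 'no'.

Answer: no

Derivation:
Executing turtle program step by step:
Start: pos=(0,0), heading=0, pen down
FD 20: (0,0) -> (20,0) [heading=0, draw]
FD 8: (20,0) -> (28,0) [heading=0, draw]
LT 150: heading 0 -> 150
PU: pen up
BK 4: (28,0) -> (31.464,-2) [heading=150, move]
LT 60: heading 150 -> 210
PU: pen up
FD 7: (31.464,-2) -> (25.402,-5.5) [heading=210, move]
BK 6: (25.402,-5.5) -> (30.598,-2.5) [heading=210, move]
Final: pos=(30.598,-2.5), heading=210, 2 segment(s) drawn

Start position: (0, 0)
Final position: (30.598, -2.5)
Distance = 30.7; >= 1e-6 -> NOT closed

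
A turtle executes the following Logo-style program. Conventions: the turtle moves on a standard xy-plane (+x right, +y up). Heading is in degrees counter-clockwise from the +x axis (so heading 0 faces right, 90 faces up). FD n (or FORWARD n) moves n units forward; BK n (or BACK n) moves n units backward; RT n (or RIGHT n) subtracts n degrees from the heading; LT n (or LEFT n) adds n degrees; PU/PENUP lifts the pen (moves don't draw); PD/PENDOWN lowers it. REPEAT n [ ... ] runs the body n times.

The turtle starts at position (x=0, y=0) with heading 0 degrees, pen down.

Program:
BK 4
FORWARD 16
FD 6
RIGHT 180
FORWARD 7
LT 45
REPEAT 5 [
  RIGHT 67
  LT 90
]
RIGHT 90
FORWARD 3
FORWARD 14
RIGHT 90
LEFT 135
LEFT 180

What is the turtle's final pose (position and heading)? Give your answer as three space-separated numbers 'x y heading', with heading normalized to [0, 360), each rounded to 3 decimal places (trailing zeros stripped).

Answer: 5.186 -15.975 115

Derivation:
Executing turtle program step by step:
Start: pos=(0,0), heading=0, pen down
BK 4: (0,0) -> (-4,0) [heading=0, draw]
FD 16: (-4,0) -> (12,0) [heading=0, draw]
FD 6: (12,0) -> (18,0) [heading=0, draw]
RT 180: heading 0 -> 180
FD 7: (18,0) -> (11,0) [heading=180, draw]
LT 45: heading 180 -> 225
REPEAT 5 [
  -- iteration 1/5 --
  RT 67: heading 225 -> 158
  LT 90: heading 158 -> 248
  -- iteration 2/5 --
  RT 67: heading 248 -> 181
  LT 90: heading 181 -> 271
  -- iteration 3/5 --
  RT 67: heading 271 -> 204
  LT 90: heading 204 -> 294
  -- iteration 4/5 --
  RT 67: heading 294 -> 227
  LT 90: heading 227 -> 317
  -- iteration 5/5 --
  RT 67: heading 317 -> 250
  LT 90: heading 250 -> 340
]
RT 90: heading 340 -> 250
FD 3: (11,0) -> (9.974,-2.819) [heading=250, draw]
FD 14: (9.974,-2.819) -> (5.186,-15.975) [heading=250, draw]
RT 90: heading 250 -> 160
LT 135: heading 160 -> 295
LT 180: heading 295 -> 115
Final: pos=(5.186,-15.975), heading=115, 6 segment(s) drawn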